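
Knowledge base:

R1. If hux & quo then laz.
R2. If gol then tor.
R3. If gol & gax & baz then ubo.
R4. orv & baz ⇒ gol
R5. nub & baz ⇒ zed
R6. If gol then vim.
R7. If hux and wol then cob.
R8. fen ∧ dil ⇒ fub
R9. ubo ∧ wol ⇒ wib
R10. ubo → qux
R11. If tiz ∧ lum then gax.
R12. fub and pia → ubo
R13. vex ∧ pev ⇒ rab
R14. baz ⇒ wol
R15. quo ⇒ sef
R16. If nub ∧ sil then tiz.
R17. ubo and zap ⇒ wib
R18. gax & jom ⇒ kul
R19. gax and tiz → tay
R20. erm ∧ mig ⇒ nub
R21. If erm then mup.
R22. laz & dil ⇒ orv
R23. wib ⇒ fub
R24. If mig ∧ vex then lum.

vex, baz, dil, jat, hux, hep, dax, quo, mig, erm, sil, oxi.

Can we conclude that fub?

Yes

laz  (by R1: hux, quo)
wol  (by R14: baz)
nub  (by R20: erm, mig)
orv  (by R22: laz, dil)
lum  (by R24: mig, vex)
gol  (by R4: orv, baz)
tiz  (by R16: nub, sil)
gax  (by R11: tiz, lum)
ubo  (by R3: gol, gax, baz)
wib  (by R9: ubo, wol)
fub  (by R23: wib)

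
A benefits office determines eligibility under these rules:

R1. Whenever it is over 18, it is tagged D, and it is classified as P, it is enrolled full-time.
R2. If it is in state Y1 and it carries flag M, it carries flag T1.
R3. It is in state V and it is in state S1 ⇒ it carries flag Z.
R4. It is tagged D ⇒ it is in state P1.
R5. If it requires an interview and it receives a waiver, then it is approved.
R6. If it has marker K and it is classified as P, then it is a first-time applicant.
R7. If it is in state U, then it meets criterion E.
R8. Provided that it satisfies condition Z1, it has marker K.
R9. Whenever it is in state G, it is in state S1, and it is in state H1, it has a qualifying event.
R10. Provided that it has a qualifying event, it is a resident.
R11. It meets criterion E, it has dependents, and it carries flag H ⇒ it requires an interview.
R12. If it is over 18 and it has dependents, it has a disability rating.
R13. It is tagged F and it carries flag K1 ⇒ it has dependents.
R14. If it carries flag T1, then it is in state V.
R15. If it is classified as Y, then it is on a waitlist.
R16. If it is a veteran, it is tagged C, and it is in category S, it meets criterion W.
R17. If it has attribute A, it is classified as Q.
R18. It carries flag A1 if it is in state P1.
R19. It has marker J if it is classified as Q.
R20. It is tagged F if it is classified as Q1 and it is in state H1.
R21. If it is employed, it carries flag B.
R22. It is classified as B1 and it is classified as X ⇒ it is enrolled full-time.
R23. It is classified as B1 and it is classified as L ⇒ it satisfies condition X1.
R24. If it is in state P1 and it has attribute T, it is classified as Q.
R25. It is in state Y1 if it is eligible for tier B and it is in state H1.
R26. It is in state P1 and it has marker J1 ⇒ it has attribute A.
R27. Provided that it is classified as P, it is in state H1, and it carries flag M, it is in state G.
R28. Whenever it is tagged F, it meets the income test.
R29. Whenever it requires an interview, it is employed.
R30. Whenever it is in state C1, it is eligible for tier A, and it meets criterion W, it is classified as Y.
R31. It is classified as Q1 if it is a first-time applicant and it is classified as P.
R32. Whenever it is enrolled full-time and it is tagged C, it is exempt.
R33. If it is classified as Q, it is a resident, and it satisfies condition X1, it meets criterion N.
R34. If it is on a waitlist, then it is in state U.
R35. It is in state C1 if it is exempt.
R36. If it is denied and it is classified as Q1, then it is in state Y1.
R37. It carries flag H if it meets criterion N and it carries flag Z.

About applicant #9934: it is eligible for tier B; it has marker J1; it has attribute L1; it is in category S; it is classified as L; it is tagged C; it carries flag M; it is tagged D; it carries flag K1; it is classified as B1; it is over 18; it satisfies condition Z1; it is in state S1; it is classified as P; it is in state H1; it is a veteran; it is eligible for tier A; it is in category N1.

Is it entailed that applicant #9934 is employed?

Yes

By R1 (it is over 18, it is tagged D, it is classified as P): it is enrolled full-time.
By R4 (it is tagged D): it is in state P1.
By R8 (it satisfies condition Z1): it has marker K.
By R16 (it is a veteran, it is tagged C, it is in category S): it meets criterion W.
By R23 (it is classified as B1, it is classified as L): it satisfies condition X1.
By R25 (it is eligible for tier B, it is in state H1): it is in state Y1.
By R26 (it is in state P1, it has marker J1): it has attribute A.
By R27 (it is classified as P, it is in state H1, it carries flag M): it is in state G.
By R32 (it is enrolled full-time, it is tagged C): it is exempt.
By R35 (it is exempt): it is in state C1.
By R2 (it is in state Y1, it carries flag M): it carries flag T1.
By R6 (it has marker K, it is classified as P): it is a first-time applicant.
By R9 (it is in state G, it is in state S1, it is in state H1): it has a qualifying event.
By R10 (it has a qualifying event): it is a resident.
By R14 (it carries flag T1): it is in state V.
By R17 (it has attribute A): it is classified as Q.
By R30 (it is in state C1, it is eligible for tier A, it meets criterion W): it is classified as Y.
By R31 (it is a first-time applicant, it is classified as P): it is classified as Q1.
By R33 (it is classified as Q, it is a resident, it satisfies condition X1): it meets criterion N.
By R3 (it is in state V, it is in state S1): it carries flag Z.
By R15 (it is classified as Y): it is on a waitlist.
By R20 (it is classified as Q1, it is in state H1): it is tagged F.
By R34 (it is on a waitlist): it is in state U.
By R37 (it meets criterion N, it carries flag Z): it carries flag H.
By R7 (it is in state U): it meets criterion E.
By R13 (it is tagged F, it carries flag K1): it has dependents.
By R11 (it meets criterion E, it has dependents, it carries flag H): it requires an interview.
By R29 (it requires an interview): it is employed.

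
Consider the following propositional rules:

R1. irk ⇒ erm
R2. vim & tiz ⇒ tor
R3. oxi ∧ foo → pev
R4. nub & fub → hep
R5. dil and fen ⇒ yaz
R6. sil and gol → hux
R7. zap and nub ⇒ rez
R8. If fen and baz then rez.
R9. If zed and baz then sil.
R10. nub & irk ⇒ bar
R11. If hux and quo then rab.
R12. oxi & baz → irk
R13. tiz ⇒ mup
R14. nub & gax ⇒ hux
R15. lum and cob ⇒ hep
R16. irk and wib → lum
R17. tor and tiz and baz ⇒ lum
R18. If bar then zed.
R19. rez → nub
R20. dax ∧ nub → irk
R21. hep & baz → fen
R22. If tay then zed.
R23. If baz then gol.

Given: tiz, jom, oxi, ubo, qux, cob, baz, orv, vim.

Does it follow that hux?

Yes

tor  (by R2: vim, tiz)
irk  (by R12: oxi, baz)
lum  (by R17: tor, tiz, baz)
gol  (by R23: baz)
hep  (by R15: lum, cob)
fen  (by R21: hep, baz)
rez  (by R8: fen, baz)
nub  (by R19: rez)
bar  (by R10: nub, irk)
zed  (by R18: bar)
sil  (by R9: zed, baz)
hux  (by R6: sil, gol)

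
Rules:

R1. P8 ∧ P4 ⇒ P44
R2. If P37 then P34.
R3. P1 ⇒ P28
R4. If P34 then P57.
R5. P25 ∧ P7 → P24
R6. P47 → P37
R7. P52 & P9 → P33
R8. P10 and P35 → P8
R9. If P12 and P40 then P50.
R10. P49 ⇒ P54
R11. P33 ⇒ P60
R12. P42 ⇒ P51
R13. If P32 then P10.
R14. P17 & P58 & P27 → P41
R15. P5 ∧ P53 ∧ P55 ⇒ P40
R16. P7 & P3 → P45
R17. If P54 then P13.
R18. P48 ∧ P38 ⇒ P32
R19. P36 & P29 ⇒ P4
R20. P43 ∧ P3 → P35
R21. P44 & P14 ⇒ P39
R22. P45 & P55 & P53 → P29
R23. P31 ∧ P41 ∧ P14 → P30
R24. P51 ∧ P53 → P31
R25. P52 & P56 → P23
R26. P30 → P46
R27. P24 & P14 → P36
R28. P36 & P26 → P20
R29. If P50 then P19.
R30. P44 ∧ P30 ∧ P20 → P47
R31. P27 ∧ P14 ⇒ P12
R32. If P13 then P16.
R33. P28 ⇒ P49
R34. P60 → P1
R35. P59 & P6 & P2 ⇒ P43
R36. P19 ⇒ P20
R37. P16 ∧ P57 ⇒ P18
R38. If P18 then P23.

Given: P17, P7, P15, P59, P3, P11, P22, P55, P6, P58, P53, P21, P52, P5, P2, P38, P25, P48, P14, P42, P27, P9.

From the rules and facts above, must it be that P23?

Yes

P24  (by R5: P25, P7)
P33  (by R7: P52, P9)
P60  (by R11: P33)
P51  (by R12: P42)
P41  (by R14: P17, P58, P27)
P40  (by R15: P5, P53, P55)
P45  (by R16: P7, P3)
P32  (by R18: P48, P38)
P29  (by R22: P45, P55, P53)
P31  (by R24: P51, P53)
P36  (by R27: P24, P14)
P12  (by R31: P27, P14)
P1  (by R34: P60)
P43  (by R35: P59, P6, P2)
P28  (by R3: P1)
P50  (by R9: P12, P40)
P10  (by R13: P32)
P4  (by R19: P36, P29)
P35  (by R20: P43, P3)
P30  (by R23: P31, P41, P14)
P19  (by R29: P50)
P49  (by R33: P28)
P20  (by R36: P19)
P8  (by R8: P10, P35)
P54  (by R10: P49)
P13  (by R17: P54)
P16  (by R32: P13)
P44  (by R1: P8, P4)
P47  (by R30: P44, P30, P20)
P37  (by R6: P47)
P34  (by R2: P37)
P57  (by R4: P34)
P18  (by R37: P16, P57)
P23  (by R38: P18)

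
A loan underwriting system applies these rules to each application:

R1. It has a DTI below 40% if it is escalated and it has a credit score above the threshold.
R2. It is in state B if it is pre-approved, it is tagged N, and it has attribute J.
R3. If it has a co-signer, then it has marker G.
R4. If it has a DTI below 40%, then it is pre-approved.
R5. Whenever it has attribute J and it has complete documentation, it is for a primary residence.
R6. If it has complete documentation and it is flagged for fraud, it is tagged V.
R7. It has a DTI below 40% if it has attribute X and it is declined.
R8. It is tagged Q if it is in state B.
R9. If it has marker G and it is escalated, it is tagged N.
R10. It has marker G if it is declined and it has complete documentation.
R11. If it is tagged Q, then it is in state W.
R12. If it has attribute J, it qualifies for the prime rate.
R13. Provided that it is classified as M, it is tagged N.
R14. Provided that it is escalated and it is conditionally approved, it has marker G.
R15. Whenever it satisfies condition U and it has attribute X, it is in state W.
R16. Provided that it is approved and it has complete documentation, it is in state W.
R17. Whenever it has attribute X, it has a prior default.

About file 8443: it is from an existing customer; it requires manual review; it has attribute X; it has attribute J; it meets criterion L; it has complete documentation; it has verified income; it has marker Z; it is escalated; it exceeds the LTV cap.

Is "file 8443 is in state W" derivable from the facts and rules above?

Forward chaining from the given facts derives: is for a primary residence, qualifies for the prime rate, has a prior default.
Rules concluding "it is in state W": R11 needs "it is tagged Q"; R15 needs "it satisfies condition U"; R16 needs "it is approved" — none of these are established.

No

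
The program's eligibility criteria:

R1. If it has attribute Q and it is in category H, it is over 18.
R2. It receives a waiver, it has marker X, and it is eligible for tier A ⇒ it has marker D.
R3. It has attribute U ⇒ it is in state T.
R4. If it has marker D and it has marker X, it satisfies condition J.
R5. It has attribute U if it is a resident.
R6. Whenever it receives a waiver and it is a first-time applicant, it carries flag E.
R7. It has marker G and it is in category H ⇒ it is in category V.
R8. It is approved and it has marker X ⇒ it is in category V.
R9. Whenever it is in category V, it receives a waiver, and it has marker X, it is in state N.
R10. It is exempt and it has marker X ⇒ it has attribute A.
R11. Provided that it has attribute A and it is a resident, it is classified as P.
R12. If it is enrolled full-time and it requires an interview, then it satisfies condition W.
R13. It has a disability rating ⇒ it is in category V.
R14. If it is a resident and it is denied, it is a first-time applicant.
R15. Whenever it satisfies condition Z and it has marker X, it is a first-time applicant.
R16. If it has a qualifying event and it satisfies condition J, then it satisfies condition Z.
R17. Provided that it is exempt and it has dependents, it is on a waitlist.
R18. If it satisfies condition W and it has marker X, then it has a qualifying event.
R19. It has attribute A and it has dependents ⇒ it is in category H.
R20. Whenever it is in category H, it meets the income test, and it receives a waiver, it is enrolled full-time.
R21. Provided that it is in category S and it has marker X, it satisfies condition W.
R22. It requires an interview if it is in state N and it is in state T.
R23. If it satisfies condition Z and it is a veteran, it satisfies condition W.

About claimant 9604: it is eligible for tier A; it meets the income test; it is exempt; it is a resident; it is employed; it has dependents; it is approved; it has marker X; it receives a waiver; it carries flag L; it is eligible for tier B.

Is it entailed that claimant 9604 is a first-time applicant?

Yes

By R2 (it receives a waiver, it has marker X, it is eligible for tier A): it has marker D.
By R4 (it has marker D, it has marker X): it satisfies condition J.
By R5 (it is a resident): it has attribute U.
By R8 (it is approved, it has marker X): it is in category V.
By R9 (it is in category V, it receives a waiver, it has marker X): it is in state N.
By R10 (it is exempt, it has marker X): it has attribute A.
By R19 (it has attribute A, it has dependents): it is in category H.
By R20 (it is in category H, it meets the income test, it receives a waiver): it is enrolled full-time.
By R3 (it has attribute U): it is in state T.
By R22 (it is in state N, it is in state T): it requires an interview.
By R12 (it is enrolled full-time, it requires an interview): it satisfies condition W.
By R18 (it satisfies condition W, it has marker X): it has a qualifying event.
By R16 (it has a qualifying event, it satisfies condition J): it satisfies condition Z.
By R15 (it satisfies condition Z, it has marker X): it is a first-time applicant.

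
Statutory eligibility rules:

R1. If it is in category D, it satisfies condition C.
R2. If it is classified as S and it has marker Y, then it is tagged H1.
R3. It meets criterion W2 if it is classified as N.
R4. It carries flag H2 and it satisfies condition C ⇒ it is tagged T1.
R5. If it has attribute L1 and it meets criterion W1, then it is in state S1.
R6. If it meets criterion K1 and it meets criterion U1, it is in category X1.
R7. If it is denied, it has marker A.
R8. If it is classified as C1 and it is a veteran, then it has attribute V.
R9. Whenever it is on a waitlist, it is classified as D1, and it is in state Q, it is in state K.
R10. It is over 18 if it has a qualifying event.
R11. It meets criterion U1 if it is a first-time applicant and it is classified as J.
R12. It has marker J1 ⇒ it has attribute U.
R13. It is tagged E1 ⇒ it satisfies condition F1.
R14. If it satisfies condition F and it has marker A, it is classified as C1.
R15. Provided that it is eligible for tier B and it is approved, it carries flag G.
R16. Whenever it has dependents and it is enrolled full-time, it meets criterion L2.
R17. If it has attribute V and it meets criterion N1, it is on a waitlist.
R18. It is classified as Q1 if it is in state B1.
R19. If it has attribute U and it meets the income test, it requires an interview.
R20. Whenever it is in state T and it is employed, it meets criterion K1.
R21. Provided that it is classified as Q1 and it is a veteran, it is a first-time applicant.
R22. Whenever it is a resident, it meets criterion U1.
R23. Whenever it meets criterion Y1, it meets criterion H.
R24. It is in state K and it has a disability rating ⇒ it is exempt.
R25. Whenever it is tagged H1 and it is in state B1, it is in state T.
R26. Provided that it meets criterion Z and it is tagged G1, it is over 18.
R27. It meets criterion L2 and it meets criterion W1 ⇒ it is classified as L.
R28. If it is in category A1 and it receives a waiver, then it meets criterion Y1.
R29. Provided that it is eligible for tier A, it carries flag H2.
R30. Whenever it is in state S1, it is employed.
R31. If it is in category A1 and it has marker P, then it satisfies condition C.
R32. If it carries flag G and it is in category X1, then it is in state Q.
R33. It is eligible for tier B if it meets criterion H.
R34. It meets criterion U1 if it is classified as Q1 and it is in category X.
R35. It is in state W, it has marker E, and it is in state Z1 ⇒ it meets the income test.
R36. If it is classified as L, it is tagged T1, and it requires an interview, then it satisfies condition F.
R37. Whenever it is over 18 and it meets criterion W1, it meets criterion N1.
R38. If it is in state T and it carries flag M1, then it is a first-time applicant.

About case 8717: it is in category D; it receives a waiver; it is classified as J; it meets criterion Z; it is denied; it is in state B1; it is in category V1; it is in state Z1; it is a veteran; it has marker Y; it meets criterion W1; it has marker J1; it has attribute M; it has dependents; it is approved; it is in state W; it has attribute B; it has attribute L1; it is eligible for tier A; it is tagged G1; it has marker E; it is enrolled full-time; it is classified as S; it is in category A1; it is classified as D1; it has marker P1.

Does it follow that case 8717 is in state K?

By R1 (it is in category D): it satisfies condition C.
By R2 (it is classified as S, it has marker Y): it is tagged H1.
By R5 (it has attribute L1, it meets criterion W1): it is in state S1.
By R7 (it is denied): it has marker A.
By R12 (it has marker J1): it has attribute U.
By R16 (it has dependents, it is enrolled full-time): it meets criterion L2.
By R18 (it is in state B1): it is classified as Q1.
By R21 (it is classified as Q1, it is a veteran): it is a first-time applicant.
By R25 (it is tagged H1, it is in state B1): it is in state T.
By R26 (it meets criterion Z, it is tagged G1): it is over 18.
By R27 (it meets criterion L2, it meets criterion W1): it is classified as L.
By R28 (it is in category A1, it receives a waiver): it meets criterion Y1.
By R29 (it is eligible for tier A): it carries flag H2.
By R30 (it is in state S1): it is employed.
By R35 (it is in state W, it has marker E, it is in state Z1): it meets the income test.
By R37 (it is over 18, it meets criterion W1): it meets criterion N1.
By R4 (it carries flag H2, it satisfies condition C): it is tagged T1.
By R11 (it is a first-time applicant, it is classified as J): it meets criterion U1.
By R19 (it has attribute U, it meets the income test): it requires an interview.
By R20 (it is in state T, it is employed): it meets criterion K1.
By R23 (it meets criterion Y1): it meets criterion H.
By R33 (it meets criterion H): it is eligible for tier B.
By R36 (it is classified as L, it is tagged T1, it requires an interview): it satisfies condition F.
By R6 (it meets criterion K1, it meets criterion U1): it is in category X1.
By R14 (it satisfies condition F, it has marker A): it is classified as C1.
By R15 (it is eligible for tier B, it is approved): it carries flag G.
By R32 (it carries flag G, it is in category X1): it is in state Q.
By R8 (it is classified as C1, it is a veteran): it has attribute V.
By R17 (it has attribute V, it meets criterion N1): it is on a waitlist.
By R9 (it is on a waitlist, it is classified as D1, it is in state Q): it is in state K.

Yes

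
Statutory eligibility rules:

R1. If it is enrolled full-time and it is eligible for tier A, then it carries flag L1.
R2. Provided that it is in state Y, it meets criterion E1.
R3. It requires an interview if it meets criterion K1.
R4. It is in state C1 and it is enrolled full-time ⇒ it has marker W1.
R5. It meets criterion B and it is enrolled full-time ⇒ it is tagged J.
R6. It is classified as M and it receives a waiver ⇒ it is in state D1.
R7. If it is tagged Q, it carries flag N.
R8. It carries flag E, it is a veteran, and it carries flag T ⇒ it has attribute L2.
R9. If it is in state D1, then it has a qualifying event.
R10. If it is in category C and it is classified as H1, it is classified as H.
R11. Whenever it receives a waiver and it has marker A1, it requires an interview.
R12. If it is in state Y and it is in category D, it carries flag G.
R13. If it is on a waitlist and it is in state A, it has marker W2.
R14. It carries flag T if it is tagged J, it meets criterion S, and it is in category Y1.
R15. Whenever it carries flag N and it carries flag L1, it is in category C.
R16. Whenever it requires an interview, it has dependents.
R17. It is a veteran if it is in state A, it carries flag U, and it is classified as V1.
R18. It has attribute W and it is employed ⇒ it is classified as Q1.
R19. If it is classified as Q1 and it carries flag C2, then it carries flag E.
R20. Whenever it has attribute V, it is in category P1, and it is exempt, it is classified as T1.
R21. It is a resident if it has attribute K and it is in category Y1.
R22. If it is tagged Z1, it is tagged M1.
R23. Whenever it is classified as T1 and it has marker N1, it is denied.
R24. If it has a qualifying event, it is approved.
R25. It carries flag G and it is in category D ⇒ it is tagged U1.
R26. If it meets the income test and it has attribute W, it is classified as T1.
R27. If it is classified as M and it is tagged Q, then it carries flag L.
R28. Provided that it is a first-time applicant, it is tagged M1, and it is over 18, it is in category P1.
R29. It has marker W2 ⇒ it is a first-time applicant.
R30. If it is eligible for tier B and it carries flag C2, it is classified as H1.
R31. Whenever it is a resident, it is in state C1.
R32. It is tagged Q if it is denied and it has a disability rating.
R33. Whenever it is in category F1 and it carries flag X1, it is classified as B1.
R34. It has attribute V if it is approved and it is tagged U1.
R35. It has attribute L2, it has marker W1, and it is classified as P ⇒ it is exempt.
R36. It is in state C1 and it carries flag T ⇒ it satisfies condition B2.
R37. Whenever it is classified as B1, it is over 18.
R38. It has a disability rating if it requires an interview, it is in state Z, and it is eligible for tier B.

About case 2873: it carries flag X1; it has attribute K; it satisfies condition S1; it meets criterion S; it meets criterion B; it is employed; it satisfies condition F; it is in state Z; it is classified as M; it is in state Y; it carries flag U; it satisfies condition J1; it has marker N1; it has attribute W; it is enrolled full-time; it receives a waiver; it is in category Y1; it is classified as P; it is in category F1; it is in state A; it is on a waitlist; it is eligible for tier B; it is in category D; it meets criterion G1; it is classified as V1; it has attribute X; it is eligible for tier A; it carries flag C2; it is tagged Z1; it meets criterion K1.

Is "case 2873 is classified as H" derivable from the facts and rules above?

By R1 (it is enrolled full-time, it is eligible for tier A): it carries flag L1.
By R3 (it meets criterion K1): it requires an interview.
By R5 (it meets criterion B, it is enrolled full-time): it is tagged J.
By R6 (it is classified as M, it receives a waiver): it is in state D1.
By R9 (it is in state D1): it has a qualifying event.
By R12 (it is in state Y, it is in category D): it carries flag G.
By R13 (it is on a waitlist, it is in state A): it has marker W2.
By R14 (it is tagged J, it meets criterion S, it is in category Y1): it carries flag T.
By R17 (it is in state A, it carries flag U, it is classified as V1): it is a veteran.
By R18 (it has attribute W, it is employed): it is classified as Q1.
By R19 (it is classified as Q1, it carries flag C2): it carries flag E.
By R21 (it has attribute K, it is in category Y1): it is a resident.
By R22 (it is tagged Z1): it is tagged M1.
By R24 (it has a qualifying event): it is approved.
By R25 (it carries flag G, it is in category D): it is tagged U1.
By R29 (it has marker W2): it is a first-time applicant.
By R30 (it is eligible for tier B, it carries flag C2): it is classified as H1.
By R31 (it is a resident): it is in state C1.
By R33 (it is in category F1, it carries flag X1): it is classified as B1.
By R34 (it is approved, it is tagged U1): it has attribute V.
By R37 (it is classified as B1): it is over 18.
By R38 (it requires an interview, it is in state Z, it is eligible for tier B): it has a disability rating.
By R4 (it is in state C1, it is enrolled full-time): it has marker W1.
By R8 (it carries flag E, it is a veteran, it carries flag T): it has attribute L2.
By R28 (it is a first-time applicant, it is tagged M1, it is over 18): it is in category P1.
By R35 (it has attribute L2, it has marker W1, it is classified as P): it is exempt.
By R20 (it has attribute V, it is in category P1, it is exempt): it is classified as T1.
By R23 (it is classified as T1, it has marker N1): it is denied.
By R32 (it is denied, it has a disability rating): it is tagged Q.
By R7 (it is tagged Q): it carries flag N.
By R15 (it carries flag N, it carries flag L1): it is in category C.
By R10 (it is in category C, it is classified as H1): it is classified as H.

Yes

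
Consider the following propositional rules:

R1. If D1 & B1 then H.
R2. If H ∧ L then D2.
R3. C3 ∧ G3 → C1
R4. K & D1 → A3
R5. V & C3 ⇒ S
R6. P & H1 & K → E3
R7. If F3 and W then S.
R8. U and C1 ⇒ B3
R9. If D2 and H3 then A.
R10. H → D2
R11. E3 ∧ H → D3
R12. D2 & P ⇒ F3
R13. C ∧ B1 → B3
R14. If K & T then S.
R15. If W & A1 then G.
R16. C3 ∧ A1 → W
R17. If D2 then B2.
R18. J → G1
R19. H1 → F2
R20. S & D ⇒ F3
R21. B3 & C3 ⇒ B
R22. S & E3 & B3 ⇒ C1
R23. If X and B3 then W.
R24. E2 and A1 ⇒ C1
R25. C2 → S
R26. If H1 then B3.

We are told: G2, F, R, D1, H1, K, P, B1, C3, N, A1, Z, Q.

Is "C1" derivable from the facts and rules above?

H  (by R1: D1, B1)
E3  (by R6: P, H1, K)
D2  (by R10: H)
F3  (by R12: D2, P)
W  (by R16: C3, A1)
B3  (by R26: H1)
S  (by R7: F3, W)
C1  (by R22: S, E3, B3)

Yes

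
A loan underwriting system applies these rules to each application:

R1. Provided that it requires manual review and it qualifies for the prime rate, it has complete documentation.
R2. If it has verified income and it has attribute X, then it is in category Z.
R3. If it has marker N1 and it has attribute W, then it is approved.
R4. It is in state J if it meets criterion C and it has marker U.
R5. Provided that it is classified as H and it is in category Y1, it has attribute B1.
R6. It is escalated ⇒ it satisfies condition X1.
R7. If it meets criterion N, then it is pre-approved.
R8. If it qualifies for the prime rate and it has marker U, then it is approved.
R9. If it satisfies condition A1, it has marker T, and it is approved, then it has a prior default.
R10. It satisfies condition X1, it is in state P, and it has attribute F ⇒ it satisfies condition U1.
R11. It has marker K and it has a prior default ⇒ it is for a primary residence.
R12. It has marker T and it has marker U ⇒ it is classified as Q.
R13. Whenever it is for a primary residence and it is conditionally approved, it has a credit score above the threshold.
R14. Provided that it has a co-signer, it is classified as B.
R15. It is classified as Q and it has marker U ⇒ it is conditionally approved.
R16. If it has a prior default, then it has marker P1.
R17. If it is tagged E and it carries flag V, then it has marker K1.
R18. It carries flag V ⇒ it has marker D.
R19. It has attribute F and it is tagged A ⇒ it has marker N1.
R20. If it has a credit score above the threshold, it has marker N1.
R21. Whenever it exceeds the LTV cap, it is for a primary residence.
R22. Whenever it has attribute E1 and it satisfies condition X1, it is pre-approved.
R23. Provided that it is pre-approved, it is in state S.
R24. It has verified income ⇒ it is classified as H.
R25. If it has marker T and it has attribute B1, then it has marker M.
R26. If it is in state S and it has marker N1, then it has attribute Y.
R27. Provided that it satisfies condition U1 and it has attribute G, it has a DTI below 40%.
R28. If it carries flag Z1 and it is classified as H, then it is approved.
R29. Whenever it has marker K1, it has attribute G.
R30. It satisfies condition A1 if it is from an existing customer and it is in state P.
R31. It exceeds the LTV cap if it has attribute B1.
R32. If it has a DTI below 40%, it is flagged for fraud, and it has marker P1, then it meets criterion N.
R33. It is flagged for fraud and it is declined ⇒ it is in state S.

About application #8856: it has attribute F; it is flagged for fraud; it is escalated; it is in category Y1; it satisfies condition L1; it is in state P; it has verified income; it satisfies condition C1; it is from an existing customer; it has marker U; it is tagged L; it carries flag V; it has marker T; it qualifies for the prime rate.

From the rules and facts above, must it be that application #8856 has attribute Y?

Forward chaining from the given facts derives: satisfies condition X1, is approved, satisfies condition U1, is classified as Q, is conditionally approved, has marker D, is classified as H, satisfies condition A1, has attribute B1, has a prior default, has marker P1, has marker M, exceeds the LTV cap, is for a primary residence, has a credit score above the threshold, has marker N1.
The only rule concluding "it has attribute Y" is R26, which needs "it is in state S"; that is never established.

No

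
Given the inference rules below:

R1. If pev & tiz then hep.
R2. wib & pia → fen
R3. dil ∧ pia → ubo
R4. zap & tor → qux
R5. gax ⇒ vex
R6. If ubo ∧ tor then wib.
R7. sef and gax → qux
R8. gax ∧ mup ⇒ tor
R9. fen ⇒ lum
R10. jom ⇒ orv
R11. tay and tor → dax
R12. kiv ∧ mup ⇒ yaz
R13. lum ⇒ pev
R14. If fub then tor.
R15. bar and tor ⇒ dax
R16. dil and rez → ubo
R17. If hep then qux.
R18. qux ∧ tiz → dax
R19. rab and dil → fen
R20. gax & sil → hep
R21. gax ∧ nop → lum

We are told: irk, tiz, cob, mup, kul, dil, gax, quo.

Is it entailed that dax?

No

Forward chaining from the given facts derives: vex, tor.
Rules concluding dax: R11 needs tay; R15 needs bar; R18 needs qux — none of these are established.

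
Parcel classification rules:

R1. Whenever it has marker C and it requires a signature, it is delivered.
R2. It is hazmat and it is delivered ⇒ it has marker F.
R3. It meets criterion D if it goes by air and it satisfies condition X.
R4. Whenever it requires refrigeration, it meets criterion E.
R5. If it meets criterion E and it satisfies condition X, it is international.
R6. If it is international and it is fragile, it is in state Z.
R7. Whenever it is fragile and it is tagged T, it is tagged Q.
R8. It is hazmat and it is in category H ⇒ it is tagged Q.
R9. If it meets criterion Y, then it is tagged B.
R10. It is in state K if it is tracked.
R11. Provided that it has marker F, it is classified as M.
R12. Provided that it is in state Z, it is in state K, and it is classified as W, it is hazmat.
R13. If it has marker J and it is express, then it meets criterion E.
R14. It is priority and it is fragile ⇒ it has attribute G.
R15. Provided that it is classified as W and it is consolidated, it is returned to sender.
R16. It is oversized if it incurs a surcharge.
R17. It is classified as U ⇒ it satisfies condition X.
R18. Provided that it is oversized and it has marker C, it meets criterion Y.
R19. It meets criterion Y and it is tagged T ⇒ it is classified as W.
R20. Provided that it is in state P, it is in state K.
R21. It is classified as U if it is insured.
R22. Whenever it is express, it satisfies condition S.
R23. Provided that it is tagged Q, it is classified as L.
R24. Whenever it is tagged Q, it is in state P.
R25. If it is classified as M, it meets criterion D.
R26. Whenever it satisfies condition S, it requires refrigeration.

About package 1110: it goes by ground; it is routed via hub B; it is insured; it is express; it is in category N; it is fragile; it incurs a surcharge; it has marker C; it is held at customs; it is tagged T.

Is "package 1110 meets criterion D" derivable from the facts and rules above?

Forward chaining from the given facts derives: is tagged Q, is oversized, meets criterion Y, is classified as W, is classified as U, satisfies condition S, is classified as L, is in state P, requires refrigeration, meets criterion E, is tagged B, satisfies condition X, is in state K, is international, is in state Z, is hazmat.
Rules concluding "it meets criterion D": R3 needs "it goes by air"; R25 needs "it is classified as M" — none of these are established.

No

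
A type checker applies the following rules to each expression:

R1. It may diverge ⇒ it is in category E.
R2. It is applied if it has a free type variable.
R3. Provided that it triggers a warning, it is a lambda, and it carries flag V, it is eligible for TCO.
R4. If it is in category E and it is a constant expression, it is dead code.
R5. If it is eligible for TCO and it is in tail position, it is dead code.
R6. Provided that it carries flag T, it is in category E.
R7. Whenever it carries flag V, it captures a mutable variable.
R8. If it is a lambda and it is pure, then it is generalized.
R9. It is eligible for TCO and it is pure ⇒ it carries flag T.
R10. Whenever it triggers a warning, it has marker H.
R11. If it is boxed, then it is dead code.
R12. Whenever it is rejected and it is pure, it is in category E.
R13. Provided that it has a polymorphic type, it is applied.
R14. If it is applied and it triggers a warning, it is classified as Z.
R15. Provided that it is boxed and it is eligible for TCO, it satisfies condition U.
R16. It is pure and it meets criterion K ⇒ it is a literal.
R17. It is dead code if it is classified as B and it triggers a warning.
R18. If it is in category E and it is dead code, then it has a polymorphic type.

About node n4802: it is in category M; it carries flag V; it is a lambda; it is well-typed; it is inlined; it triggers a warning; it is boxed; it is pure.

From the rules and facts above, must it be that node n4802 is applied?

Yes

By R3 (it triggers a warning, it is a lambda, it carries flag V): it is eligible for TCO.
By R9 (it is eligible for TCO, it is pure): it carries flag T.
By R11 (it is boxed): it is dead code.
By R6 (it carries flag T): it is in category E.
By R18 (it is in category E, it is dead code): it has a polymorphic type.
By R13 (it has a polymorphic type): it is applied.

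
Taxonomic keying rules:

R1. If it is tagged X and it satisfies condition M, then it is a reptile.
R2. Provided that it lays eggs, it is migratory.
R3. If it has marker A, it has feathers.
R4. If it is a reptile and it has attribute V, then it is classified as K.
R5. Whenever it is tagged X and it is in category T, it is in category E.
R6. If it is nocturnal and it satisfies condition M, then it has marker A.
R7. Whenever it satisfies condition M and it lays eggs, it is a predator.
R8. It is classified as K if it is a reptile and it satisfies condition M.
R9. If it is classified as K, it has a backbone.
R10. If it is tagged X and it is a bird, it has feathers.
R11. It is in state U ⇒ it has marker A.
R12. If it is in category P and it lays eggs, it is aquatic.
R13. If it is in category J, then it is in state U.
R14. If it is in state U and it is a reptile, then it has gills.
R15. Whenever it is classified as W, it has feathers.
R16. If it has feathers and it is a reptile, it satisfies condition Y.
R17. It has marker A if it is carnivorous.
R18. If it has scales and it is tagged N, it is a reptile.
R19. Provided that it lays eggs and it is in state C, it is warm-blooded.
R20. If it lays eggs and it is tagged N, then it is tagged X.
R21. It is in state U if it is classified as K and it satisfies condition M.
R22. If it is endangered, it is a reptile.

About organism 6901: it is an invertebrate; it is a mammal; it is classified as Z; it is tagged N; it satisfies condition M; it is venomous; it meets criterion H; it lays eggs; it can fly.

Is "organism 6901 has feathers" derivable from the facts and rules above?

Yes

By R20 (it lays eggs, it is tagged N): it is tagged X.
By R1 (it is tagged X, it satisfies condition M): it is a reptile.
By R8 (it is a reptile, it satisfies condition M): it is classified as K.
By R21 (it is classified as K, it satisfies condition M): it is in state U.
By R11 (it is in state U): it has marker A.
By R3 (it has marker A): it has feathers.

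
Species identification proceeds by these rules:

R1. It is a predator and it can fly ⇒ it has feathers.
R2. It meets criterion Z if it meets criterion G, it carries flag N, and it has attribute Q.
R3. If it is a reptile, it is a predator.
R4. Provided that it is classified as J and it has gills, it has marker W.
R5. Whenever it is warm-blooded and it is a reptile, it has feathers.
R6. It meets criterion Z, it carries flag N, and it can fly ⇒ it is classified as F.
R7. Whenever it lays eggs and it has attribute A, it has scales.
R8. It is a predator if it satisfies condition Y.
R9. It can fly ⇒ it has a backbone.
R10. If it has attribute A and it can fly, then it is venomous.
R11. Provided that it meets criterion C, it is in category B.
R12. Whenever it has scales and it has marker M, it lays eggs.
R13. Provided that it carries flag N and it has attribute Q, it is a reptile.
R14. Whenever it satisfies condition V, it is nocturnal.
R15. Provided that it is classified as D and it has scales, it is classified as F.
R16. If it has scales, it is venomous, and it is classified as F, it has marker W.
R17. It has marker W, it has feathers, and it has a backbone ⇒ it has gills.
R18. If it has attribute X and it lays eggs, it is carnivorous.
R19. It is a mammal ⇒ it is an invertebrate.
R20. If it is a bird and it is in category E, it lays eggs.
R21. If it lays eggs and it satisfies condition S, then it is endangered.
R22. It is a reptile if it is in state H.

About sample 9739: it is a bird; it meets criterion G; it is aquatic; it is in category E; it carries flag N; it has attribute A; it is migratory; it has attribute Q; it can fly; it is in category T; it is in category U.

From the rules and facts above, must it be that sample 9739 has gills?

Yes

By R2 (it meets criterion G, it carries flag N, it has attribute Q): it meets criterion Z.
By R6 (it meets criterion Z, it carries flag N, it can fly): it is classified as F.
By R9 (it can fly): it has a backbone.
By R10 (it has attribute A, it can fly): it is venomous.
By R13 (it carries flag N, it has attribute Q): it is a reptile.
By R20 (it is a bird, it is in category E): it lays eggs.
By R3 (it is a reptile): it is a predator.
By R7 (it lays eggs, it has attribute A): it has scales.
By R16 (it has scales, it is venomous, it is classified as F): it has marker W.
By R1 (it is a predator, it can fly): it has feathers.
By R17 (it has marker W, it has feathers, it has a backbone): it has gills.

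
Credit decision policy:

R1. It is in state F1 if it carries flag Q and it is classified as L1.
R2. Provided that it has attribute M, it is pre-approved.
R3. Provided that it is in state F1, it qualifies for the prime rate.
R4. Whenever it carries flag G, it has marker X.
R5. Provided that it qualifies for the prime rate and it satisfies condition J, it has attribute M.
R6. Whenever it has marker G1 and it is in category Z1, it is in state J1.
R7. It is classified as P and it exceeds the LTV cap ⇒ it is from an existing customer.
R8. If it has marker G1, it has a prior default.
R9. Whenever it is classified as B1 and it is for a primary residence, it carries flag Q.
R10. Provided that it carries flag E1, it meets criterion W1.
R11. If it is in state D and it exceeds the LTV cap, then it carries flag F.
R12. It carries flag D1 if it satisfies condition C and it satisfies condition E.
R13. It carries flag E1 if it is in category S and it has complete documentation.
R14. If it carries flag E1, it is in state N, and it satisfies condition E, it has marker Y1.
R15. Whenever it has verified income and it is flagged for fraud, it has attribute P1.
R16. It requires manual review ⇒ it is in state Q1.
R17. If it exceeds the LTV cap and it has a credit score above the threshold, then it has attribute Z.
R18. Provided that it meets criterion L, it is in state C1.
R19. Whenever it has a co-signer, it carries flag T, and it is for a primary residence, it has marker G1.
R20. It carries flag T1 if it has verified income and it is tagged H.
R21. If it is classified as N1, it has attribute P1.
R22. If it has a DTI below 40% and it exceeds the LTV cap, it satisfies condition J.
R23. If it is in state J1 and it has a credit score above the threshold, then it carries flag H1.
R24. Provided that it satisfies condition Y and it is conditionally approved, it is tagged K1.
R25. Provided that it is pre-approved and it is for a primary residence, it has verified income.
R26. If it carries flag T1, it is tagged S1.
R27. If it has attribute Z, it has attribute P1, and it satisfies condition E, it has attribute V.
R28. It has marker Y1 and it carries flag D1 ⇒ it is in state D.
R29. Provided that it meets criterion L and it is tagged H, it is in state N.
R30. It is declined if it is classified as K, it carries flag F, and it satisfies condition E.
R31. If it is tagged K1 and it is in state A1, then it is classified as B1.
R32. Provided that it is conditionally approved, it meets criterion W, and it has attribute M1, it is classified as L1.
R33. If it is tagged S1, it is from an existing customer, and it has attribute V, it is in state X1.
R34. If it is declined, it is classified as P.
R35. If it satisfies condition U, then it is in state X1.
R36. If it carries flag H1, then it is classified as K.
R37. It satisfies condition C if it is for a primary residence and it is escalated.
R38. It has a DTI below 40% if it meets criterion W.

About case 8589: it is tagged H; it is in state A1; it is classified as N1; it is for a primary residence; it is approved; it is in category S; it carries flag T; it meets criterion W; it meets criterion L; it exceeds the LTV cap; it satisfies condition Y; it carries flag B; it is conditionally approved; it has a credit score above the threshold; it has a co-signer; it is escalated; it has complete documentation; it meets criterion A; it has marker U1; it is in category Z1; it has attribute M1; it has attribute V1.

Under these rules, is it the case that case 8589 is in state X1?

No

Forward chaining from the given facts derives: carries flag E1, has attribute Z, is in state C1, has marker G1, has attribute P1, is tagged K1, is in state N, is classified as B1, is classified as L1, satisfies condition C, has a DTI below 40%, is in state J1, has a prior default, carries flag Q, meets criterion W1, satisfies condition J, carries flag H1, is classified as K, is in state F1, qualifies for the prime rate, has attribute M, is pre-approved, has verified income, carries flag T1, is tagged S1.
Rules concluding "it is in state X1": R33 needs "it is from an existing customer"; R35 needs "it satisfies condition U" — none of these are established.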